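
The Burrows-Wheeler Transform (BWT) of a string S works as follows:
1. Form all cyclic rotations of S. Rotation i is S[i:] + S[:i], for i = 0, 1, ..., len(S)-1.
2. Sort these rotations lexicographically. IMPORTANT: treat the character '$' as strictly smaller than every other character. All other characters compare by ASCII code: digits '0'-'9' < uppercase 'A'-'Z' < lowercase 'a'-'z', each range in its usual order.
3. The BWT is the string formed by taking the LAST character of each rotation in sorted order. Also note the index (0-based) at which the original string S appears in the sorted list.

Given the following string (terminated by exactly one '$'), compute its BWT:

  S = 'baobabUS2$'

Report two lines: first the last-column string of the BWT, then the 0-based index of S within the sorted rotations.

All 10 rotations (rotation i = S[i:]+S[:i]):
  rot[0] = baobabUS2$
  rot[1] = aobabUS2$b
  rot[2] = obabUS2$ba
  rot[3] = babUS2$bao
  rot[4] = abUS2$baob
  rot[5] = bUS2$baoba
  rot[6] = US2$baobab
  rot[7] = S2$baobabU
  rot[8] = 2$baobabUS
  rot[9] = $baobabUS2
Sorted (with $ < everything):
  sorted[0] = $baobabUS2  (last char: '2')
  sorted[1] = 2$baobabUS  (last char: 'S')
  sorted[2] = S2$baobabU  (last char: 'U')
  sorted[3] = US2$baobab  (last char: 'b')
  sorted[4] = abUS2$baob  (last char: 'b')
  sorted[5] = aobabUS2$b  (last char: 'b')
  sorted[6] = bUS2$baoba  (last char: 'a')
  sorted[7] = babUS2$bao  (last char: 'o')
  sorted[8] = baobabUS2$  (last char: '$')
  sorted[9] = obabUS2$ba  (last char: 'a')
Last column: 2SUbbbao$a
Original string S is at sorted index 8

Answer: 2SUbbbao$a
8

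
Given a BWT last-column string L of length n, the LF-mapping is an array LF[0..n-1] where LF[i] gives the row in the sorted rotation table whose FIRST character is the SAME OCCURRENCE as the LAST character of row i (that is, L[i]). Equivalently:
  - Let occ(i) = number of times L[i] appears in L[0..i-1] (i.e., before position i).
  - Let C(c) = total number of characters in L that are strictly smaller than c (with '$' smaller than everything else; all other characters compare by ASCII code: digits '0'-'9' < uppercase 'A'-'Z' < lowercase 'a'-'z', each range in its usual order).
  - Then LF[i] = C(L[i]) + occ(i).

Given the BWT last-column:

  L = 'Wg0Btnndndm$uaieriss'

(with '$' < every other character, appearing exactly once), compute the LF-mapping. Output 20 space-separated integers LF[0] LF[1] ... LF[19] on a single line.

Char counts: '$':1, '0':1, 'B':1, 'W':1, 'a':1, 'd':2, 'e':1, 'g':1, 'i':2, 'm':1, 'n':3, 'r':1, 's':2, 't':1, 'u':1
C (first-col start): C('$')=0, C('0')=1, C('B')=2, C('W')=3, C('a')=4, C('d')=5, C('e')=7, C('g')=8, C('i')=9, C('m')=11, C('n')=12, C('r')=15, C('s')=16, C('t')=18, C('u')=19
L[0]='W': occ=0, LF[0]=C('W')+0=3+0=3
L[1]='g': occ=0, LF[1]=C('g')+0=8+0=8
L[2]='0': occ=0, LF[2]=C('0')+0=1+0=1
L[3]='B': occ=0, LF[3]=C('B')+0=2+0=2
L[4]='t': occ=0, LF[4]=C('t')+0=18+0=18
L[5]='n': occ=0, LF[5]=C('n')+0=12+0=12
L[6]='n': occ=1, LF[6]=C('n')+1=12+1=13
L[7]='d': occ=0, LF[7]=C('d')+0=5+0=5
L[8]='n': occ=2, LF[8]=C('n')+2=12+2=14
L[9]='d': occ=1, LF[9]=C('d')+1=5+1=6
L[10]='m': occ=0, LF[10]=C('m')+0=11+0=11
L[11]='$': occ=0, LF[11]=C('$')+0=0+0=0
L[12]='u': occ=0, LF[12]=C('u')+0=19+0=19
L[13]='a': occ=0, LF[13]=C('a')+0=4+0=4
L[14]='i': occ=0, LF[14]=C('i')+0=9+0=9
L[15]='e': occ=0, LF[15]=C('e')+0=7+0=7
L[16]='r': occ=0, LF[16]=C('r')+0=15+0=15
L[17]='i': occ=1, LF[17]=C('i')+1=9+1=10
L[18]='s': occ=0, LF[18]=C('s')+0=16+0=16
L[19]='s': occ=1, LF[19]=C('s')+1=16+1=17

Answer: 3 8 1 2 18 12 13 5 14 6 11 0 19 4 9 7 15 10 16 17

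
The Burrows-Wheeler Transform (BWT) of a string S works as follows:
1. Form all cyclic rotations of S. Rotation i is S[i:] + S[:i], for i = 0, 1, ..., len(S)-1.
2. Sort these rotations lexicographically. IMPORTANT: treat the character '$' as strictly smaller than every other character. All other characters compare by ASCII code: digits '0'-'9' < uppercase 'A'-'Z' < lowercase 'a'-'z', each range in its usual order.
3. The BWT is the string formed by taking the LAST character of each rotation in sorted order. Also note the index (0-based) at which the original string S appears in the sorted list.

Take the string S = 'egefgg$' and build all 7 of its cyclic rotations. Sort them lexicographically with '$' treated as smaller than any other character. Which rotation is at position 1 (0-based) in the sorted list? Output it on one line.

All 7 rotations (rotation i = S[i:]+S[:i]):
  rot[0] = egefgg$
  rot[1] = gefgg$e
  rot[2] = efgg$eg
  rot[3] = fgg$ege
  rot[4] = gg$egef
  rot[5] = g$egefg
  rot[6] = $egefgg
Sorted (with $ < everything):
  sorted[0] = $egefgg
  sorted[1] = efgg$eg
  sorted[2] = egefgg$
  sorted[3] = fgg$ege
  sorted[4] = g$egefg
  sorted[5] = gefgg$e
  sorted[6] = gg$egef
sorted[1] = efgg$eg

Answer: efgg$eg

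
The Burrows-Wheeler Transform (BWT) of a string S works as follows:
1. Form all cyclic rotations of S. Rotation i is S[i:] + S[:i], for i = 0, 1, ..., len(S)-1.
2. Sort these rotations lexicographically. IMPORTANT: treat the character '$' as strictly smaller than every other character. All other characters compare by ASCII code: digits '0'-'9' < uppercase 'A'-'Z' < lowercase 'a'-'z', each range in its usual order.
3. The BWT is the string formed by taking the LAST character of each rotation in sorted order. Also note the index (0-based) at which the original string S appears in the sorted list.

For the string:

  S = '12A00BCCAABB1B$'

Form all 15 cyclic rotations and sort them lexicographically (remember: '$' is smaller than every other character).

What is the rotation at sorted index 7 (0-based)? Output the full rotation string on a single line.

All 15 rotations (rotation i = S[i:]+S[:i]):
  rot[0] = 12A00BCCAABB1B$
  rot[1] = 2A00BCCAABB1B$1
  rot[2] = A00BCCAABB1B$12
  rot[3] = 00BCCAABB1B$12A
  rot[4] = 0BCCAABB1B$12A0
  rot[5] = BCCAABB1B$12A00
  rot[6] = CCAABB1B$12A00B
  rot[7] = CAABB1B$12A00BC
  rot[8] = AABB1B$12A00BCC
  rot[9] = ABB1B$12A00BCCA
  rot[10] = BB1B$12A00BCCAA
  rot[11] = B1B$12A00BCCAAB
  rot[12] = 1B$12A00BCCAABB
  rot[13] = B$12A00BCCAABB1
  rot[14] = $12A00BCCAABB1B
Sorted (with $ < everything):
  sorted[0] = $12A00BCCAABB1B
  sorted[1] = 00BCCAABB1B$12A
  sorted[2] = 0BCCAABB1B$12A0
  sorted[3] = 12A00BCCAABB1B$
  sorted[4] = 1B$12A00BCCAABB
  sorted[5] = 2A00BCCAABB1B$1
  sorted[6] = A00BCCAABB1B$12
  sorted[7] = AABB1B$12A00BCC
  sorted[8] = ABB1B$12A00BCCA
  sorted[9] = B$12A00BCCAABB1
  sorted[10] = B1B$12A00BCCAAB
  sorted[11] = BB1B$12A00BCCAA
  sorted[12] = BCCAABB1B$12A00
  sorted[13] = CAABB1B$12A00BC
  sorted[14] = CCAABB1B$12A00B
sorted[7] = AABB1B$12A00BCC

Answer: AABB1B$12A00BCC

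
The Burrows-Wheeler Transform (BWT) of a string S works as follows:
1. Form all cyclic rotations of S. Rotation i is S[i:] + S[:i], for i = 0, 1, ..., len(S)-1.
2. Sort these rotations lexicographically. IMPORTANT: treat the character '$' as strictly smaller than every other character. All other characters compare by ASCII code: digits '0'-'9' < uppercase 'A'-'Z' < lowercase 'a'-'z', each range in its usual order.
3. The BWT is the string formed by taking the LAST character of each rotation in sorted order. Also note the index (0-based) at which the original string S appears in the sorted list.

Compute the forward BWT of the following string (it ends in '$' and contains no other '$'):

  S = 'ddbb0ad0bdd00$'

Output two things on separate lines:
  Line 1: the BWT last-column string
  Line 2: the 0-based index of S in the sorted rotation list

Answer: 00dbd0bd0dadb$
13

Derivation:
All 14 rotations (rotation i = S[i:]+S[:i]):
  rot[0] = ddbb0ad0bdd00$
  rot[1] = dbb0ad0bdd00$d
  rot[2] = bb0ad0bdd00$dd
  rot[3] = b0ad0bdd00$ddb
  rot[4] = 0ad0bdd00$ddbb
  rot[5] = ad0bdd00$ddbb0
  rot[6] = d0bdd00$ddbb0a
  rot[7] = 0bdd00$ddbb0ad
  rot[8] = bdd00$ddbb0ad0
  rot[9] = dd00$ddbb0ad0b
  rot[10] = d00$ddbb0ad0bd
  rot[11] = 00$ddbb0ad0bdd
  rot[12] = 0$ddbb0ad0bdd0
  rot[13] = $ddbb0ad0bdd00
Sorted (with $ < everything):
  sorted[0] = $ddbb0ad0bdd00  (last char: '0')
  sorted[1] = 0$ddbb0ad0bdd0  (last char: '0')
  sorted[2] = 00$ddbb0ad0bdd  (last char: 'd')
  sorted[3] = 0ad0bdd00$ddbb  (last char: 'b')
  sorted[4] = 0bdd00$ddbb0ad  (last char: 'd')
  sorted[5] = ad0bdd00$ddbb0  (last char: '0')
  sorted[6] = b0ad0bdd00$ddb  (last char: 'b')
  sorted[7] = bb0ad0bdd00$dd  (last char: 'd')
  sorted[8] = bdd00$ddbb0ad0  (last char: '0')
  sorted[9] = d00$ddbb0ad0bd  (last char: 'd')
  sorted[10] = d0bdd00$ddbb0a  (last char: 'a')
  sorted[11] = dbb0ad0bdd00$d  (last char: 'd')
  sorted[12] = dd00$ddbb0ad0b  (last char: 'b')
  sorted[13] = ddbb0ad0bdd00$  (last char: '$')
Last column: 00dbd0bd0dadb$
Original string S is at sorted index 13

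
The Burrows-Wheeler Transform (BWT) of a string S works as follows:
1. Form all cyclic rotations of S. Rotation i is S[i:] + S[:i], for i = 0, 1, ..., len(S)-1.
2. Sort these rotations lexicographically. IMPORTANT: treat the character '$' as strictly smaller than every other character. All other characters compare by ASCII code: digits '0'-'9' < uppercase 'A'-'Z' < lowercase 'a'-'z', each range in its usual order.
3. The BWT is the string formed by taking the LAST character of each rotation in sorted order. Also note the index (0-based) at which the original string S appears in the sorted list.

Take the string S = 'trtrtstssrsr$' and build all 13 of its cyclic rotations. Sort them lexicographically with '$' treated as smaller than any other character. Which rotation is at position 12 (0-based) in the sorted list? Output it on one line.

All 13 rotations (rotation i = S[i:]+S[:i]):
  rot[0] = trtrtstssrsr$
  rot[1] = rtrtstssrsr$t
  rot[2] = trtstssrsr$tr
  rot[3] = rtstssrsr$trt
  rot[4] = tstssrsr$trtr
  rot[5] = stssrsr$trtrt
  rot[6] = tssrsr$trtrts
  rot[7] = ssrsr$trtrtst
  rot[8] = srsr$trtrtsts
  rot[9] = rsr$trtrtstss
  rot[10] = sr$trtrtstssr
  rot[11] = r$trtrtstssrs
  rot[12] = $trtrtstssrsr
Sorted (with $ < everything):
  sorted[0] = $trtrtstssrsr
  sorted[1] = r$trtrtstssrs
  sorted[2] = rsr$trtrtstss
  sorted[3] = rtrtstssrsr$t
  sorted[4] = rtstssrsr$trt
  sorted[5] = sr$trtrtstssr
  sorted[6] = srsr$trtrtsts
  sorted[7] = ssrsr$trtrtst
  sorted[8] = stssrsr$trtrt
  sorted[9] = trtrtstssrsr$
  sorted[10] = trtstssrsr$tr
  sorted[11] = tssrsr$trtrts
  sorted[12] = tstssrsr$trtr
sorted[12] = tstssrsr$trtr

Answer: tstssrsr$trtr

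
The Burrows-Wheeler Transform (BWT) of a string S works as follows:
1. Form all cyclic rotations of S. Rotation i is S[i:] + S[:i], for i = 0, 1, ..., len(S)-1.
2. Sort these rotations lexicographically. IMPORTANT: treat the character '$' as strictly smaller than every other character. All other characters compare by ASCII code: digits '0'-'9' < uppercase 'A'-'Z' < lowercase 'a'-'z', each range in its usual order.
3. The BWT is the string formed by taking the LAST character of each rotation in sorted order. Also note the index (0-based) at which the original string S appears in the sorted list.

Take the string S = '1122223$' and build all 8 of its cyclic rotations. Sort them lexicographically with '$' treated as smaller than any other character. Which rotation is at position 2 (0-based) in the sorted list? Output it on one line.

All 8 rotations (rotation i = S[i:]+S[:i]):
  rot[0] = 1122223$
  rot[1] = 122223$1
  rot[2] = 22223$11
  rot[3] = 2223$112
  rot[4] = 223$1122
  rot[5] = 23$11222
  rot[6] = 3$112222
  rot[7] = $1122223
Sorted (with $ < everything):
  sorted[0] = $1122223
  sorted[1] = 1122223$
  sorted[2] = 122223$1
  sorted[3] = 22223$11
  sorted[4] = 2223$112
  sorted[5] = 223$1122
  sorted[6] = 23$11222
  sorted[7] = 3$112222
sorted[2] = 122223$1

Answer: 122223$1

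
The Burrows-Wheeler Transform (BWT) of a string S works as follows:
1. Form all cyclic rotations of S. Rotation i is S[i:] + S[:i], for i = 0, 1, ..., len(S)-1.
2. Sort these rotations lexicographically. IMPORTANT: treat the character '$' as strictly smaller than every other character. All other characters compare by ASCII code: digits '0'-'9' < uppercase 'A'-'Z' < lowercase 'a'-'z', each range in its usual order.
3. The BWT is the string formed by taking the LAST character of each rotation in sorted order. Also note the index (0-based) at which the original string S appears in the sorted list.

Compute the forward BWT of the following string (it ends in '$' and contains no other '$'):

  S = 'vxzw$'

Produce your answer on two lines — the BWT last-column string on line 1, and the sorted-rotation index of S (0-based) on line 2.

All 5 rotations (rotation i = S[i:]+S[:i]):
  rot[0] = vxzw$
  rot[1] = xzw$v
  rot[2] = zw$vx
  rot[3] = w$vxz
  rot[4] = $vxzw
Sorted (with $ < everything):
  sorted[0] = $vxzw  (last char: 'w')
  sorted[1] = vxzw$  (last char: '$')
  sorted[2] = w$vxz  (last char: 'z')
  sorted[3] = xzw$v  (last char: 'v')
  sorted[4] = zw$vx  (last char: 'x')
Last column: w$zvx
Original string S is at sorted index 1

Answer: w$zvx
1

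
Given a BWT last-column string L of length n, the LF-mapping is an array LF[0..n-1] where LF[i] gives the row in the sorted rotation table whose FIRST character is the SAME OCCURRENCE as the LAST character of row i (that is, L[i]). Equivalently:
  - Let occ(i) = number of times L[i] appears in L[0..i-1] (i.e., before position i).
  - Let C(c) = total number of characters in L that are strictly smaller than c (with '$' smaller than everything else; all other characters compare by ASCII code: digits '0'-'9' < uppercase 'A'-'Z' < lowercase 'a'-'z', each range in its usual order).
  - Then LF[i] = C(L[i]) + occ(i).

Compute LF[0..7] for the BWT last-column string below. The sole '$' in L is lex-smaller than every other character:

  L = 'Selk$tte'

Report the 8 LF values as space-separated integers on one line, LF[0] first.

Answer: 1 2 5 4 0 6 7 3

Derivation:
Char counts: '$':1, 'S':1, 'e':2, 'k':1, 'l':1, 't':2
C (first-col start): C('$')=0, C('S')=1, C('e')=2, C('k')=4, C('l')=5, C('t')=6
L[0]='S': occ=0, LF[0]=C('S')+0=1+0=1
L[1]='e': occ=0, LF[1]=C('e')+0=2+0=2
L[2]='l': occ=0, LF[2]=C('l')+0=5+0=5
L[3]='k': occ=0, LF[3]=C('k')+0=4+0=4
L[4]='$': occ=0, LF[4]=C('$')+0=0+0=0
L[5]='t': occ=0, LF[5]=C('t')+0=6+0=6
L[6]='t': occ=1, LF[6]=C('t')+1=6+1=7
L[7]='e': occ=1, LF[7]=C('e')+1=2+1=3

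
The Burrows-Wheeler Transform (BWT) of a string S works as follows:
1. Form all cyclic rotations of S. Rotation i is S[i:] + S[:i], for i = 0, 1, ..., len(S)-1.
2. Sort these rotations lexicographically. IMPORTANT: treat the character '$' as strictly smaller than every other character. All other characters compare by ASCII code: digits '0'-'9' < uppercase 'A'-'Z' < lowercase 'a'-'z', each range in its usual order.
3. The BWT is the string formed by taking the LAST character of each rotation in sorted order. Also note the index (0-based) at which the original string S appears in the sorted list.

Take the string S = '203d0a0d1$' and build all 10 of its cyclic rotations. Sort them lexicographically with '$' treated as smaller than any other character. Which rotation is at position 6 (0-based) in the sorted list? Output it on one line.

Answer: 3d0a0d1$20

Derivation:
All 10 rotations (rotation i = S[i:]+S[:i]):
  rot[0] = 203d0a0d1$
  rot[1] = 03d0a0d1$2
  rot[2] = 3d0a0d1$20
  rot[3] = d0a0d1$203
  rot[4] = 0a0d1$203d
  rot[5] = a0d1$203d0
  rot[6] = 0d1$203d0a
  rot[7] = d1$203d0a0
  rot[8] = 1$203d0a0d
  rot[9] = $203d0a0d1
Sorted (with $ < everything):
  sorted[0] = $203d0a0d1
  sorted[1] = 03d0a0d1$2
  sorted[2] = 0a0d1$203d
  sorted[3] = 0d1$203d0a
  sorted[4] = 1$203d0a0d
  sorted[5] = 203d0a0d1$
  sorted[6] = 3d0a0d1$20
  sorted[7] = a0d1$203d0
  sorted[8] = d0a0d1$203
  sorted[9] = d1$203d0a0
sorted[6] = 3d0a0d1$20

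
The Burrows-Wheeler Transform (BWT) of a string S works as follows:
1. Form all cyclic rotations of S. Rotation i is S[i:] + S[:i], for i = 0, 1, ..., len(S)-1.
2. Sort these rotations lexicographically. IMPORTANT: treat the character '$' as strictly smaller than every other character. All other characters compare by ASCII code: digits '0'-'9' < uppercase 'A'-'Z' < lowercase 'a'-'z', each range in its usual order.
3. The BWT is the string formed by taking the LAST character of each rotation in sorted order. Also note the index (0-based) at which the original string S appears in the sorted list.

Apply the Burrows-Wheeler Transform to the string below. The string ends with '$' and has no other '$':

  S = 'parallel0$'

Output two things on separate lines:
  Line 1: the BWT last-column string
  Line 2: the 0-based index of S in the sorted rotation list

All 10 rotations (rotation i = S[i:]+S[:i]):
  rot[0] = parallel0$
  rot[1] = arallel0$p
  rot[2] = rallel0$pa
  rot[3] = allel0$par
  rot[4] = llel0$para
  rot[5] = lel0$paral
  rot[6] = el0$parall
  rot[7] = l0$paralle
  rot[8] = 0$parallel
  rot[9] = $parallel0
Sorted (with $ < everything):
  sorted[0] = $parallel0  (last char: '0')
  sorted[1] = 0$parallel  (last char: 'l')
  sorted[2] = allel0$par  (last char: 'r')
  sorted[3] = arallel0$p  (last char: 'p')
  sorted[4] = el0$parall  (last char: 'l')
  sorted[5] = l0$paralle  (last char: 'e')
  sorted[6] = lel0$paral  (last char: 'l')
  sorted[7] = llel0$para  (last char: 'a')
  sorted[8] = parallel0$  (last char: '$')
  sorted[9] = rallel0$pa  (last char: 'a')
Last column: 0lrplela$a
Original string S is at sorted index 8

Answer: 0lrplela$a
8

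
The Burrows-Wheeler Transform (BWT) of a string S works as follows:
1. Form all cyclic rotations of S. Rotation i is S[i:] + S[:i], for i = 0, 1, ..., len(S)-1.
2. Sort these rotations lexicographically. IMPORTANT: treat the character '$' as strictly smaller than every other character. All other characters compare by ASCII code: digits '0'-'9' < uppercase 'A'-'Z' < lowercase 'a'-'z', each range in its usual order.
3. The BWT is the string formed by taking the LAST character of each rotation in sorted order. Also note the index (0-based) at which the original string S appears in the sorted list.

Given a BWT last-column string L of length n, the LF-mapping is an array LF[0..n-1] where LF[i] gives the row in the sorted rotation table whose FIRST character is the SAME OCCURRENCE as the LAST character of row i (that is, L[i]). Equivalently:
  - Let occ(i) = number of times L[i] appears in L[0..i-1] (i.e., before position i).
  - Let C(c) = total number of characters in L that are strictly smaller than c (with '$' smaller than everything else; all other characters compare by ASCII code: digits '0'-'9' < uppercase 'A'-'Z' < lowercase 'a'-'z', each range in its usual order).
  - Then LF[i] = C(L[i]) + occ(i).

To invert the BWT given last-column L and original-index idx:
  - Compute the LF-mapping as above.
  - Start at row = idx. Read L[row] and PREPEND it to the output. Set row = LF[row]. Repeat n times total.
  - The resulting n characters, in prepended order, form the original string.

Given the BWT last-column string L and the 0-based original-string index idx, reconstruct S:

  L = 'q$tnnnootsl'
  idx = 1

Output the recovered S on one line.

LF mapping: 7 0 9 2 3 4 5 6 10 8 1
Walk LF starting at row 1, prepending L[row]:
  step 1: row=1, L[1]='$', prepend. Next row=LF[1]=0
  step 2: row=0, L[0]='q', prepend. Next row=LF[0]=7
  step 3: row=7, L[7]='o', prepend. Next row=LF[7]=6
  step 4: row=6, L[6]='o', prepend. Next row=LF[6]=5
  step 5: row=5, L[5]='n', prepend. Next row=LF[5]=4
  step 6: row=4, L[4]='n', prepend. Next row=LF[4]=3
  step 7: row=3, L[3]='n', prepend. Next row=LF[3]=2
  step 8: row=2, L[2]='t', prepend. Next row=LF[2]=9
  step 9: row=9, L[9]='s', prepend. Next row=LF[9]=8
  step 10: row=8, L[8]='t', prepend. Next row=LF[8]=10
  step 11: row=10, L[10]='l', prepend. Next row=LF[10]=1
Reversed output: ltstnnnooq$

Answer: ltstnnnooq$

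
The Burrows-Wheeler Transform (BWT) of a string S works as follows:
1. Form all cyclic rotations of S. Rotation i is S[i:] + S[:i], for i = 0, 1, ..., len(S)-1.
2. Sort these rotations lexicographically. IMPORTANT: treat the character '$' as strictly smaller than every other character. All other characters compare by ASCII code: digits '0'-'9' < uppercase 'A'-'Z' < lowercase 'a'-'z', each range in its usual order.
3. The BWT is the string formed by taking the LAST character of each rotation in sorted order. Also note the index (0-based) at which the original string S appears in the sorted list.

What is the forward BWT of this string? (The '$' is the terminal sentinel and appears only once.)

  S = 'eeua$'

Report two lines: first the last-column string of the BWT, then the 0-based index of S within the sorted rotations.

Answer: au$ee
2

Derivation:
All 5 rotations (rotation i = S[i:]+S[:i]):
  rot[0] = eeua$
  rot[1] = eua$e
  rot[2] = ua$ee
  rot[3] = a$eeu
  rot[4] = $eeua
Sorted (with $ < everything):
  sorted[0] = $eeua  (last char: 'a')
  sorted[1] = a$eeu  (last char: 'u')
  sorted[2] = eeua$  (last char: '$')
  sorted[3] = eua$e  (last char: 'e')
  sorted[4] = ua$ee  (last char: 'e')
Last column: au$ee
Original string S is at sorted index 2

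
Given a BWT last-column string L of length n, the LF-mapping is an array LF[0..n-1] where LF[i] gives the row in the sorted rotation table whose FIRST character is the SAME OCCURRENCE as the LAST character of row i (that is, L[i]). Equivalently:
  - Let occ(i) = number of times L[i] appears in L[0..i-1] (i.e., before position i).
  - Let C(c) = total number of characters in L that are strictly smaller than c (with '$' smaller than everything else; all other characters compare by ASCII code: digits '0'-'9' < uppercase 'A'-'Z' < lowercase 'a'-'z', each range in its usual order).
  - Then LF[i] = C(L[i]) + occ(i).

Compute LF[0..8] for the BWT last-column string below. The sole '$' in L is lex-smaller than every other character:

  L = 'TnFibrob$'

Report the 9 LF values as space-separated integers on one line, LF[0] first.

Char counts: '$':1, 'F':1, 'T':1, 'b':2, 'i':1, 'n':1, 'o':1, 'r':1
C (first-col start): C('$')=0, C('F')=1, C('T')=2, C('b')=3, C('i')=5, C('n')=6, C('o')=7, C('r')=8
L[0]='T': occ=0, LF[0]=C('T')+0=2+0=2
L[1]='n': occ=0, LF[1]=C('n')+0=6+0=6
L[2]='F': occ=0, LF[2]=C('F')+0=1+0=1
L[3]='i': occ=0, LF[3]=C('i')+0=5+0=5
L[4]='b': occ=0, LF[4]=C('b')+0=3+0=3
L[5]='r': occ=0, LF[5]=C('r')+0=8+0=8
L[6]='o': occ=0, LF[6]=C('o')+0=7+0=7
L[7]='b': occ=1, LF[7]=C('b')+1=3+1=4
L[8]='$': occ=0, LF[8]=C('$')+0=0+0=0

Answer: 2 6 1 5 3 8 7 4 0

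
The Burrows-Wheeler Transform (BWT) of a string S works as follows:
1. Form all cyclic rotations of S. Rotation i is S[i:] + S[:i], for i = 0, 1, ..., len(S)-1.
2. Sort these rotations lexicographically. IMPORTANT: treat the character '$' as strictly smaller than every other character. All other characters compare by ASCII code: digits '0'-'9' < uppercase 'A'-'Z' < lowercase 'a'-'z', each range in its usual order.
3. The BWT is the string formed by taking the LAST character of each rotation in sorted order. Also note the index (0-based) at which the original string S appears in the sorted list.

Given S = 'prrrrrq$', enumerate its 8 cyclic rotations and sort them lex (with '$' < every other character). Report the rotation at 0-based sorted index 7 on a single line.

Answer: rrrrrq$p

Derivation:
All 8 rotations (rotation i = S[i:]+S[:i]):
  rot[0] = prrrrrq$
  rot[1] = rrrrrq$p
  rot[2] = rrrrq$pr
  rot[3] = rrrq$prr
  rot[4] = rrq$prrr
  rot[5] = rq$prrrr
  rot[6] = q$prrrrr
  rot[7] = $prrrrrq
Sorted (with $ < everything):
  sorted[0] = $prrrrrq
  sorted[1] = prrrrrq$
  sorted[2] = q$prrrrr
  sorted[3] = rq$prrrr
  sorted[4] = rrq$prrr
  sorted[5] = rrrq$prr
  sorted[6] = rrrrq$pr
  sorted[7] = rrrrrq$p
sorted[7] = rrrrrq$p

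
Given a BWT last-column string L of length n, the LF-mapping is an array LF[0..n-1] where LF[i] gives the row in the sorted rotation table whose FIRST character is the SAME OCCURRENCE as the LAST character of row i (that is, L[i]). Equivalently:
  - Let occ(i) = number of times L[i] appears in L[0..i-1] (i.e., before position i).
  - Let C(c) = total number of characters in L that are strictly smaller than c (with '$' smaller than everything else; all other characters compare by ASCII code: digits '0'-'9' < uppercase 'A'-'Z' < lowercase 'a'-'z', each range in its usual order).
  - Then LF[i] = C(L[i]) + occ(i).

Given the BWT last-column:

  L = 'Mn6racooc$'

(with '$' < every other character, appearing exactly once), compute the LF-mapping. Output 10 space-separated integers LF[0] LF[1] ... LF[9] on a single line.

Answer: 2 6 1 9 3 4 7 8 5 0

Derivation:
Char counts: '$':1, '6':1, 'M':1, 'a':1, 'c':2, 'n':1, 'o':2, 'r':1
C (first-col start): C('$')=0, C('6')=1, C('M')=2, C('a')=3, C('c')=4, C('n')=6, C('o')=7, C('r')=9
L[0]='M': occ=0, LF[0]=C('M')+0=2+0=2
L[1]='n': occ=0, LF[1]=C('n')+0=6+0=6
L[2]='6': occ=0, LF[2]=C('6')+0=1+0=1
L[3]='r': occ=0, LF[3]=C('r')+0=9+0=9
L[4]='a': occ=0, LF[4]=C('a')+0=3+0=3
L[5]='c': occ=0, LF[5]=C('c')+0=4+0=4
L[6]='o': occ=0, LF[6]=C('o')+0=7+0=7
L[7]='o': occ=1, LF[7]=C('o')+1=7+1=8
L[8]='c': occ=1, LF[8]=C('c')+1=4+1=5
L[9]='$': occ=0, LF[9]=C('$')+0=0+0=0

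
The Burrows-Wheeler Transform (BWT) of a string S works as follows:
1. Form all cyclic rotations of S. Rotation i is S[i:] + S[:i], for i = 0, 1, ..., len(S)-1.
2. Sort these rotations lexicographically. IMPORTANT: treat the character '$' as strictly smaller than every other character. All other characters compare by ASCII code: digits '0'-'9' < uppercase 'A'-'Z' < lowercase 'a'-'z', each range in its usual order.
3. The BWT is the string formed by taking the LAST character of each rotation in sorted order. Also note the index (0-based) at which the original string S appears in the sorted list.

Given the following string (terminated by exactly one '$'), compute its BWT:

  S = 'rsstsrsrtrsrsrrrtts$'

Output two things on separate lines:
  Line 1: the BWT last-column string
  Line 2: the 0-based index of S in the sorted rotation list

All 20 rotations (rotation i = S[i:]+S[:i]):
  rot[0] = rsstsrsrtrsrsrrrtts$
  rot[1] = sstsrsrtrsrsrrrtts$r
  rot[2] = stsrsrtrsrsrrrtts$rs
  rot[3] = tsrsrtrsrsrrrtts$rss
  rot[4] = srsrtrsrsrrrtts$rsst
  rot[5] = rsrtrsrsrrrtts$rssts
  rot[6] = srtrsrsrrrtts$rsstsr
  rot[7] = rtrsrsrrrtts$rsstsrs
  rot[8] = trsrsrrrtts$rsstsrsr
  rot[9] = rsrsrrrtts$rsstsrsrt
  rot[10] = srsrrrtts$rsstsrsrtr
  rot[11] = rsrrrtts$rsstsrsrtrs
  rot[12] = srrrtts$rsstsrsrtrsr
  rot[13] = rrrtts$rsstsrsrtrsrs
  rot[14] = rrtts$rsstsrsrtrsrsr
  rot[15] = rtts$rsstsrsrtrsrsrr
  rot[16] = tts$rsstsrsrtrsrsrrr
  rot[17] = ts$rsstsrsrtrsrsrrrt
  rot[18] = s$rsstsrsrtrsrsrrrtt
  rot[19] = $rsstsrsrtrsrsrrrtts
Sorted (with $ < everything):
  sorted[0] = $rsstsrsrtrsrsrrrtts  (last char: 's')
  sorted[1] = rrrtts$rsstsrsrtrsrs  (last char: 's')
  sorted[2] = rrtts$rsstsrsrtrsrsr  (last char: 'r')
  sorted[3] = rsrrrtts$rsstsrsrtrs  (last char: 's')
  sorted[4] = rsrsrrrtts$rsstsrsrt  (last char: 't')
  sorted[5] = rsrtrsrsrrrtts$rssts  (last char: 's')
  sorted[6] = rsstsrsrtrsrsrrrtts$  (last char: '$')
  sorted[7] = rtrsrsrrrtts$rsstsrs  (last char: 's')
  sorted[8] = rtts$rsstsrsrtrsrsrr  (last char: 'r')
  sorted[9] = s$rsstsrsrtrsrsrrrtt  (last char: 't')
  sorted[10] = srrrtts$rsstsrsrtrsr  (last char: 'r')
  sorted[11] = srsrrrtts$rsstsrsrtr  (last char: 'r')
  sorted[12] = srsrtrsrsrrrtts$rsst  (last char: 't')
  sorted[13] = srtrsrsrrrtts$rsstsr  (last char: 'r')
  sorted[14] = sstsrsrtrsrsrrrtts$r  (last char: 'r')
  sorted[15] = stsrsrtrsrsrrrtts$rs  (last char: 's')
  sorted[16] = trsrsrrrtts$rsstsrsr  (last char: 'r')
  sorted[17] = ts$rsstsrsrtrsrsrrrt  (last char: 't')
  sorted[18] = tsrsrtrsrsrrrtts$rss  (last char: 's')
  sorted[19] = tts$rsstsrsrtrsrsrrr  (last char: 'r')
Last column: ssrsts$srtrrtrrsrtsr
Original string S is at sorted index 6

Answer: ssrsts$srtrrtrrsrtsr
6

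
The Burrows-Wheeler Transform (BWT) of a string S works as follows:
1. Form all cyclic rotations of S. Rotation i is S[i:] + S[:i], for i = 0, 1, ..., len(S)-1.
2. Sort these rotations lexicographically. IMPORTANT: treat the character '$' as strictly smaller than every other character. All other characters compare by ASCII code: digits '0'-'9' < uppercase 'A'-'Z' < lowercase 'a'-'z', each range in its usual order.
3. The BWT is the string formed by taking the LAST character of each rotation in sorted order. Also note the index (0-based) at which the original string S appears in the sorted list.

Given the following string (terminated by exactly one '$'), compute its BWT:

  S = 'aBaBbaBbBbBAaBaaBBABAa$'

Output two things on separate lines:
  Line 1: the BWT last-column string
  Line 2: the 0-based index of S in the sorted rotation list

Answer: aBBBBAbaaabaaAa$AbBBBBB
15

Derivation:
All 23 rotations (rotation i = S[i:]+S[:i]):
  rot[0] = aBaBbaBbBbBAaBaaBBABAa$
  rot[1] = BaBbaBbBbBAaBaaBBABAa$a
  rot[2] = aBbaBbBbBAaBaaBBABAa$aB
  rot[3] = BbaBbBbBAaBaaBBABAa$aBa
  rot[4] = baBbBbBAaBaaBBABAa$aBaB
  rot[5] = aBbBbBAaBaaBBABAa$aBaBb
  rot[6] = BbBbBAaBaaBBABAa$aBaBba
  rot[7] = bBbBAaBaaBBABAa$aBaBbaB
  rot[8] = BbBAaBaaBBABAa$aBaBbaBb
  rot[9] = bBAaBaaBBABAa$aBaBbaBbB
  rot[10] = BAaBaaBBABAa$aBaBbaBbBb
  rot[11] = AaBaaBBABAa$aBaBbaBbBbB
  rot[12] = aBaaBBABAa$aBaBbaBbBbBA
  rot[13] = BaaBBABAa$aBaBbaBbBbBAa
  rot[14] = aaBBABAa$aBaBbaBbBbBAaB
  rot[15] = aBBABAa$aBaBbaBbBbBAaBa
  rot[16] = BBABAa$aBaBbaBbBbBAaBaa
  rot[17] = BABAa$aBaBbaBbBbBAaBaaB
  rot[18] = ABAa$aBaBbaBbBbBAaBaaBB
  rot[19] = BAa$aBaBbaBbBbBAaBaaBBA
  rot[20] = Aa$aBaBbaBbBbBAaBaaBBAB
  rot[21] = a$aBaBbaBbBbBAaBaaBBABA
  rot[22] = $aBaBbaBbBbBAaBaaBBABAa
Sorted (with $ < everything):
  sorted[0] = $aBaBbaBbBbBAaBaaBBABAa  (last char: 'a')
  sorted[1] = ABAa$aBaBbaBbBbBAaBaaBB  (last char: 'B')
  sorted[2] = Aa$aBaBbaBbBbBAaBaaBBAB  (last char: 'B')
  sorted[3] = AaBaaBBABAa$aBaBbaBbBbB  (last char: 'B')
  sorted[4] = BABAa$aBaBbaBbBbBAaBaaB  (last char: 'B')
  sorted[5] = BAa$aBaBbaBbBbBAaBaaBBA  (last char: 'A')
  sorted[6] = BAaBaaBBABAa$aBaBbaBbBb  (last char: 'b')
  sorted[7] = BBABAa$aBaBbaBbBbBAaBaa  (last char: 'a')
  sorted[8] = BaBbaBbBbBAaBaaBBABAa$a  (last char: 'a')
  sorted[9] = BaaBBABAa$aBaBbaBbBbBAa  (last char: 'a')
  sorted[10] = BbBAaBaaBBABAa$aBaBbaBb  (last char: 'b')
  sorted[11] = BbBbBAaBaaBBABAa$aBaBba  (last char: 'a')
  sorted[12] = BbaBbBbBAaBaaBBABAa$aBa  (last char: 'a')
  sorted[13] = a$aBaBbaBbBbBAaBaaBBABA  (last char: 'A')
  sorted[14] = aBBABAa$aBaBbaBbBbBAaBa  (last char: 'a')
  sorted[15] = aBaBbaBbBbBAaBaaBBABAa$  (last char: '$')
  sorted[16] = aBaaBBABAa$aBaBbaBbBbBA  (last char: 'A')
  sorted[17] = aBbBbBAaBaaBBABAa$aBaBb  (last char: 'b')
  sorted[18] = aBbaBbBbBAaBaaBBABAa$aB  (last char: 'B')
  sorted[19] = aaBBABAa$aBaBbaBbBbBAaB  (last char: 'B')
  sorted[20] = bBAaBaaBBABAa$aBaBbaBbB  (last char: 'B')
  sorted[21] = bBbBAaBaaBBABAa$aBaBbaB  (last char: 'B')
  sorted[22] = baBbBbBAaBaaBBABAa$aBaB  (last char: 'B')
Last column: aBBBBAbaaabaaAa$AbBBBBB
Original string S is at sorted index 15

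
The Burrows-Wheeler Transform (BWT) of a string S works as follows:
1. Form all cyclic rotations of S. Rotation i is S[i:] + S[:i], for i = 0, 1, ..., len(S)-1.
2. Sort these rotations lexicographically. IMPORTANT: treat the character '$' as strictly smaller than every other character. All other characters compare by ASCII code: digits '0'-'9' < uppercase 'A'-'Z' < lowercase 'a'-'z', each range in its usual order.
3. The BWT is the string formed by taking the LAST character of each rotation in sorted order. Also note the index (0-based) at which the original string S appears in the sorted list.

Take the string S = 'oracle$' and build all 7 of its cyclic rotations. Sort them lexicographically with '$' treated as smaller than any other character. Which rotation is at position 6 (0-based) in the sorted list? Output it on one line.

Answer: racle$o

Derivation:
All 7 rotations (rotation i = S[i:]+S[:i]):
  rot[0] = oracle$
  rot[1] = racle$o
  rot[2] = acle$or
  rot[3] = cle$ora
  rot[4] = le$orac
  rot[5] = e$oracl
  rot[6] = $oracle
Sorted (with $ < everything):
  sorted[0] = $oracle
  sorted[1] = acle$or
  sorted[2] = cle$ora
  sorted[3] = e$oracl
  sorted[4] = le$orac
  sorted[5] = oracle$
  sorted[6] = racle$o
sorted[6] = racle$o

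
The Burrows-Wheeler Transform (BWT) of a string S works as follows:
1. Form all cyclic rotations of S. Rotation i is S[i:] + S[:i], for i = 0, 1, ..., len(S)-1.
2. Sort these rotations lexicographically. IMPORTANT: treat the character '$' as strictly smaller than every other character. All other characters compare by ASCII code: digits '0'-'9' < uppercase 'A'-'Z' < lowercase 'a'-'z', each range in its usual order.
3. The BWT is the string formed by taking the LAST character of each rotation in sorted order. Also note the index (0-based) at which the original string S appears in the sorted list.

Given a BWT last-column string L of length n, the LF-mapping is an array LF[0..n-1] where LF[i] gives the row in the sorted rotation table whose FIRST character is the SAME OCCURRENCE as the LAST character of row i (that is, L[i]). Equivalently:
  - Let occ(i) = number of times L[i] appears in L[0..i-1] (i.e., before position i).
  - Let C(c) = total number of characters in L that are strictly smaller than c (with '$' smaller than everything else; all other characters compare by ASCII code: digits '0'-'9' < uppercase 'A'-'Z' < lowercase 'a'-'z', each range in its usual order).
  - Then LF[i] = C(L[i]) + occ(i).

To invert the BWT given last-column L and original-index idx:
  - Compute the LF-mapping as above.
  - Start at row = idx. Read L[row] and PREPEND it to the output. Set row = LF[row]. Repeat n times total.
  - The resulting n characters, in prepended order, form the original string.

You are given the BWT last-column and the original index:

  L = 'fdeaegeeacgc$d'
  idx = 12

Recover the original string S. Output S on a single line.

Answer: gdacedgeeaecf$

Derivation:
LF mapping: 11 5 7 1 8 12 9 10 2 3 13 4 0 6
Walk LF starting at row 12, prepending L[row]:
  step 1: row=12, L[12]='$', prepend. Next row=LF[12]=0
  step 2: row=0, L[0]='f', prepend. Next row=LF[0]=11
  step 3: row=11, L[11]='c', prepend. Next row=LF[11]=4
  step 4: row=4, L[4]='e', prepend. Next row=LF[4]=8
  step 5: row=8, L[8]='a', prepend. Next row=LF[8]=2
  step 6: row=2, L[2]='e', prepend. Next row=LF[2]=7
  step 7: row=7, L[7]='e', prepend. Next row=LF[7]=10
  step 8: row=10, L[10]='g', prepend. Next row=LF[10]=13
  step 9: row=13, L[13]='d', prepend. Next row=LF[13]=6
  step 10: row=6, L[6]='e', prepend. Next row=LF[6]=9
  step 11: row=9, L[9]='c', prepend. Next row=LF[9]=3
  step 12: row=3, L[3]='a', prepend. Next row=LF[3]=1
  step 13: row=1, L[1]='d', prepend. Next row=LF[1]=5
  step 14: row=5, L[5]='g', prepend. Next row=LF[5]=12
Reversed output: gdacedgeeaecf$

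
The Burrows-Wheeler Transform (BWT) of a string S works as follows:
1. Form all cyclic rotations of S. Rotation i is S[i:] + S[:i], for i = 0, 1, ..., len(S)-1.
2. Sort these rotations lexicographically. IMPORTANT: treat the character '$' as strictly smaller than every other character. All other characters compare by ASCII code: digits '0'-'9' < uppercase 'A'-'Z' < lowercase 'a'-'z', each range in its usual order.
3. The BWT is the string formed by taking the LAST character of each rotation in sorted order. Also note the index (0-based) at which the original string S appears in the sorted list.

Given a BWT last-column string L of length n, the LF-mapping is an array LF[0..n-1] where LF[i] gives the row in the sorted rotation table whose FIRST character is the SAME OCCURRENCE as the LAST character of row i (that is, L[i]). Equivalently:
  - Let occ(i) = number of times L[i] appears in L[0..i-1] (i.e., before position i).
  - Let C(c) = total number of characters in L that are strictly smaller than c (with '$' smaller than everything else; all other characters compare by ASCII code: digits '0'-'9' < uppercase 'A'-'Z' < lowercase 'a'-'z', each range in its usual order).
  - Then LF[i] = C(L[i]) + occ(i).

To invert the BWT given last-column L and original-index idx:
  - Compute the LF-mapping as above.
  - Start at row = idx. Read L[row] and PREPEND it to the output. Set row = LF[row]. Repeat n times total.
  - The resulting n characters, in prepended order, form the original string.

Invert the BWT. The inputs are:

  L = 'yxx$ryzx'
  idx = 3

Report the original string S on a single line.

Answer: xxrxzyy$

Derivation:
LF mapping: 5 2 3 0 1 6 7 4
Walk LF starting at row 3, prepending L[row]:
  step 1: row=3, L[3]='$', prepend. Next row=LF[3]=0
  step 2: row=0, L[0]='y', prepend. Next row=LF[0]=5
  step 3: row=5, L[5]='y', prepend. Next row=LF[5]=6
  step 4: row=6, L[6]='z', prepend. Next row=LF[6]=7
  step 5: row=7, L[7]='x', prepend. Next row=LF[7]=4
  step 6: row=4, L[4]='r', prepend. Next row=LF[4]=1
  step 7: row=1, L[1]='x', prepend. Next row=LF[1]=2
  step 8: row=2, L[2]='x', prepend. Next row=LF[2]=3
Reversed output: xxrxzyy$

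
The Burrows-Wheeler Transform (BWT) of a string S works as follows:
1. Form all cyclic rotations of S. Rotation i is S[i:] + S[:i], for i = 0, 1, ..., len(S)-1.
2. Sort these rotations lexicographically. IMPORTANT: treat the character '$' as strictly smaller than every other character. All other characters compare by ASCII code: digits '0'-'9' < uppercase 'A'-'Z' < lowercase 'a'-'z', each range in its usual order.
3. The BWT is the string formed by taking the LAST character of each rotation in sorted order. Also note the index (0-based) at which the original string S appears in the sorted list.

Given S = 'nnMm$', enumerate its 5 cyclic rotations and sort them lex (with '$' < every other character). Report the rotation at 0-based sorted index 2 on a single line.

All 5 rotations (rotation i = S[i:]+S[:i]):
  rot[0] = nnMm$
  rot[1] = nMm$n
  rot[2] = Mm$nn
  rot[3] = m$nnM
  rot[4] = $nnMm
Sorted (with $ < everything):
  sorted[0] = $nnMm
  sorted[1] = Mm$nn
  sorted[2] = m$nnM
  sorted[3] = nMm$n
  sorted[4] = nnMm$
sorted[2] = m$nnM

Answer: m$nnM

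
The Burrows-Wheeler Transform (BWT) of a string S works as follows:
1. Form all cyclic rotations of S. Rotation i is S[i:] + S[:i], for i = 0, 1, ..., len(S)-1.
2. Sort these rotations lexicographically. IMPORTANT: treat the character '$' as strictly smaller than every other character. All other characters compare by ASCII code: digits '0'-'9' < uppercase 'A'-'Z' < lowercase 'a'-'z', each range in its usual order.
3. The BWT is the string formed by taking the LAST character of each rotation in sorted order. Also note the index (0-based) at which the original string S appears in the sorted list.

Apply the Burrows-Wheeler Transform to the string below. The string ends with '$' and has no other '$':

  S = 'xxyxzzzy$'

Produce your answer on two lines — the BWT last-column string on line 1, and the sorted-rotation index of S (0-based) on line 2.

Answer: y$xyzxzzx
1

Derivation:
All 9 rotations (rotation i = S[i:]+S[:i]):
  rot[0] = xxyxzzzy$
  rot[1] = xyxzzzy$x
  rot[2] = yxzzzy$xx
  rot[3] = xzzzy$xxy
  rot[4] = zzzy$xxyx
  rot[5] = zzy$xxyxz
  rot[6] = zy$xxyxzz
  rot[7] = y$xxyxzzz
  rot[8] = $xxyxzzzy
Sorted (with $ < everything):
  sorted[0] = $xxyxzzzy  (last char: 'y')
  sorted[1] = xxyxzzzy$  (last char: '$')
  sorted[2] = xyxzzzy$x  (last char: 'x')
  sorted[3] = xzzzy$xxy  (last char: 'y')
  sorted[4] = y$xxyxzzz  (last char: 'z')
  sorted[5] = yxzzzy$xx  (last char: 'x')
  sorted[6] = zy$xxyxzz  (last char: 'z')
  sorted[7] = zzy$xxyxz  (last char: 'z')
  sorted[8] = zzzy$xxyx  (last char: 'x')
Last column: y$xyzxzzx
Original string S is at sorted index 1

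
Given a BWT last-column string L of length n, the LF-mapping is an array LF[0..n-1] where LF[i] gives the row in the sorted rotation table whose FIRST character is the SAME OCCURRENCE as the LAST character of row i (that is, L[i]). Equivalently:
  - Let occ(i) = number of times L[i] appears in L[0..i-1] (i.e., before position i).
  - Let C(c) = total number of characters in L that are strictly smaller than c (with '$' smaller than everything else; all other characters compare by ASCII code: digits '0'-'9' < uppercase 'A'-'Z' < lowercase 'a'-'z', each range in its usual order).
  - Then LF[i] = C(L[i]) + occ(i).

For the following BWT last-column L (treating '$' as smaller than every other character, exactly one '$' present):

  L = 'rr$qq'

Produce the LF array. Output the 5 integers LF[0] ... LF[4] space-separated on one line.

Char counts: '$':1, 'q':2, 'r':2
C (first-col start): C('$')=0, C('q')=1, C('r')=3
L[0]='r': occ=0, LF[0]=C('r')+0=3+0=3
L[1]='r': occ=1, LF[1]=C('r')+1=3+1=4
L[2]='$': occ=0, LF[2]=C('$')+0=0+0=0
L[3]='q': occ=0, LF[3]=C('q')+0=1+0=1
L[4]='q': occ=1, LF[4]=C('q')+1=1+1=2

Answer: 3 4 0 1 2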